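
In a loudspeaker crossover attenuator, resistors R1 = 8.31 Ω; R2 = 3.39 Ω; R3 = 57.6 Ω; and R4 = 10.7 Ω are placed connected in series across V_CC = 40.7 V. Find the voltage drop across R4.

V ≈ 5.44 V

Series total: ΣR = 8.31 + 3.39 + 57.6 + 10.7 = 80.00 Ω.
V = V_CC · R/ΣR = 40.7 × 0.1337 = 5.444 V.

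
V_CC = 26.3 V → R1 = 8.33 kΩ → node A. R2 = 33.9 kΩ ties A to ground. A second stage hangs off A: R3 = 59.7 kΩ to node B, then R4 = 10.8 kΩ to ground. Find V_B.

V_B ≈ 2.95 V

Node A sees R2 in parallel with the series input of stage 2, R3 + R4 = 70.50 kΩ.
R2 ‖ (R3+R4) = 22.89 kΩ.
So V_A = 26.3 × 0.7332 = 19.28 V.
Stage 2 is unloaded, so V_B = V_A · R4/(R3+R4) = 19.28 × 10.8/70.50 = 2.954 V.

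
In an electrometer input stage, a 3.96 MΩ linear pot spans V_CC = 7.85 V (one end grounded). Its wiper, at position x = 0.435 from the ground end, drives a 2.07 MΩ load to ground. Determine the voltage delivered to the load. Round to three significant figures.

Lower segment x·R_p = 1.723 MΩ; upper segment (1−x)·R_p = 2.237 MΩ.
(x·R_p) ‖ R_L = 0.9402 MΩ.
Then V_out = V_CC · 0.9402/(2.237 + 0.9402) = 2.323 V.

V_out ≈ 2.32 V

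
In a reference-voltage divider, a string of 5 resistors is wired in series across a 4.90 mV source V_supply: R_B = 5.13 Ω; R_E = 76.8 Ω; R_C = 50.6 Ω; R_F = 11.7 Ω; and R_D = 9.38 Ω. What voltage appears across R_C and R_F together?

ΣR = 5.13 + 76.8 + 50.6 + 11.7 + 9.38 = 153.6 Ω.
R_{R_C..R_F} = 50.6 + 11.7 = 62.30 Ω.
V = V_supply · R/ΣR = 4.90 × 0.4056 = 1.987 mV.

V ≈ 1.99 mV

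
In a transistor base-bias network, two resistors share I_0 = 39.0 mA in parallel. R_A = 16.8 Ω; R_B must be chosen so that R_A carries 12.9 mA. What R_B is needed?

R_B ≈ 8.30 Ω

In a two-way split, I_A/I_0 = R_B/(R_A + R_B).
12.9/39.0 = R_B/(R_A + R_B) → R_B = R_A · (0.3308)/(1 − 0.3308) = 16.8 × 0.4943 = 8.303 Ω.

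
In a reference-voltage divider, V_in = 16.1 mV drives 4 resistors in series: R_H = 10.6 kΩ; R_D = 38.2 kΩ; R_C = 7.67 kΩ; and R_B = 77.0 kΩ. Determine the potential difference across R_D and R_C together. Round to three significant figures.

V ≈ 5.53 mV

Total series resistance ΣR = 10.6 + 38.2 + 7.67 + 77.0 = 133.5 kΩ.
R_{R_D..R_C} = 38.2 + 7.67 = 45.87 kΩ.
Voltage divider: V = V_in · (45.87 / 133.5) = 16.1 × 0.3437 = 5.533 mV.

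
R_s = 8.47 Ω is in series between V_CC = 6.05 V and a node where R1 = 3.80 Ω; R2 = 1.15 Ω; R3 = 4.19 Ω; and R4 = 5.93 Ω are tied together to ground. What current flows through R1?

Parallel bank: R_p = 1/(1/3.80 + 1/1.15 + 1/4.19 + 1/5.93) = 0.6493 Ω.
V_A by voltage divider: V_A = 6.05 × 0.6493/(8.47 + 0.6493) = 0.4308 V.
Branch current I = V_A/R1 = 0.4308/3.80 = 0.1134 A.

I ≈ 0.113 A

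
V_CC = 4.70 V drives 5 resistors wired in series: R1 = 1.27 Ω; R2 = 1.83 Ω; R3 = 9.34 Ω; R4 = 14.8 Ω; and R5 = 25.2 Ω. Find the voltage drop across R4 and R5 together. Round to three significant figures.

V ≈ 3.59 V

Total series resistance ΣR = 1.27 + 1.83 + 9.34 + 14.8 + 25.2 = 52.44 Ω.
R_{R4..R5} = 14.8 + 25.2 = 40.00 Ω.
Voltage divider: V = V_CC · (40.00 / 52.44) = 4.70 × 0.7628 = 3.585 V.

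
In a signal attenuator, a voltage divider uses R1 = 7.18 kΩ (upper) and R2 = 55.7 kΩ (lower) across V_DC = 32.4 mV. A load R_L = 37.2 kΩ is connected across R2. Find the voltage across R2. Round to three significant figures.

The load sits in parallel with R2, giving an effective lower resistance R2' = R2·R_L/(R2+R_L) = 22.30 kΩ.
Now apply the divider: V_out = 32.4 × 0.7565 = 24.51 mV.

V_out ≈ 24.5 mV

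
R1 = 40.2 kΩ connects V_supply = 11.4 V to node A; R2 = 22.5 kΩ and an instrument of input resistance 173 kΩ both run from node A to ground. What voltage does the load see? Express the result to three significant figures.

The load sits in parallel with R2, giving an effective lower resistance R2' = R2·R_L/(R2+R_L) = 19.91 kΩ.
Now apply the divider: V_out = 11.4 × 0.3312 = 3.776 V.

V_out ≈ 3.78 V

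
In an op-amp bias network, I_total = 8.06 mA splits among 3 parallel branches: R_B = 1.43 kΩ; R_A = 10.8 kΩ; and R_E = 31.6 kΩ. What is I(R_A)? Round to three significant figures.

I ≈ 0.906 mA

Conductances: ΣG = 1/1.43 + 1/10.8 + 1/31.6 = 0.8235 (1/kΩ).
By the current-divider rule, I = I_total · G_k/ΣG = 8.06 × 0.1124 = 0.9062 mA.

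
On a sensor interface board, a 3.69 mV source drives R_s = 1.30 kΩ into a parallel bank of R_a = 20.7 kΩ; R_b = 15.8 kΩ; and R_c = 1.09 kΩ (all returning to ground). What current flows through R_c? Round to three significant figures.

I ≈ 1.45 µA

Combine the parallel branches: R_p = (1/20.7 + 1/15.8 + 1/1.09)⁻¹ = 0.9718 kΩ.
V_A = 3.69 × 0.9718/2.272 = 1.578 mV.
I(R_c) = V_A / R_c = 1.578/1.09 = 1.448 µA.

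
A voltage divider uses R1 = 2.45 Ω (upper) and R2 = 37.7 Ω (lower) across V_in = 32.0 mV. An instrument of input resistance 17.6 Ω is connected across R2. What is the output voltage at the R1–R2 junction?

The load sits in parallel with R2, giving an effective lower resistance R2' = R2·R_L/(R2+R_L) = 12.00 Ω.
Then V_out = V_in · R2'/(R1 + R2') = 32.0 × 12.00/14.45 = 26.57 mV.

V_out ≈ 26.6 mV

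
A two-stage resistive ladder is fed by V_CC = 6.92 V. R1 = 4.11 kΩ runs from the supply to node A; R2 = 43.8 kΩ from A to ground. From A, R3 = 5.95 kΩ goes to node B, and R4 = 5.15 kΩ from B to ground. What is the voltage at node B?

The second stage (R3 + R4 = 11.10 kΩ) loads node A in parallel with R2.
Effective lower resistance at A: R2 ‖ 11.10 = 8.856 kΩ.
So V_A = 6.92 × 0.6830 = 4.726 V.
Then the unloaded second divider: V_B = V_A × R4/(R3+R4) = 4.726 × 0.4640 = 2.193 V.

V_B ≈ 2.19 V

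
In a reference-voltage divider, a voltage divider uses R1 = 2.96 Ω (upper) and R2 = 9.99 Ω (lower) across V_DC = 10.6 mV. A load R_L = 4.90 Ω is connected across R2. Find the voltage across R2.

The load sits in parallel with R2, giving an effective lower resistance R2' = R2·R_L/(R2+R_L) = 3.288 Ω.
Voltage divider with the loaded lower leg: V_out = 10.6 × 3.288/(2.96 + 3.288) = 10.6 × 0.5262 = 5.578 mV.
(Unloaded it would be 8.18 mV; the load pulls it down.)

V_out ≈ 5.58 mV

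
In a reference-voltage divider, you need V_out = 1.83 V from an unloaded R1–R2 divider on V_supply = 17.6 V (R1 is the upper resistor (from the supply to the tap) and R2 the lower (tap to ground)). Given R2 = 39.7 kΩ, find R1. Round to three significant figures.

V_out/V_supply = R2/(R1+R2) = 0.1040.
R1 = R2·(1/k − 1) = 39.7 × 8.617 = 342.1 kΩ.

R1 ≈ 342 kΩ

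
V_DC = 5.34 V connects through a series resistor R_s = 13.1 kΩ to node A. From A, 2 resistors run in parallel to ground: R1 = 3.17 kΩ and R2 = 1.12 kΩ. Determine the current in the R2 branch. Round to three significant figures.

Equivalent of the parallel group: R_p = 0.8276 kΩ.
V_A = 5.34 × 0.8276/13.93 = 0.3173 V.
I(R2) = V_A / R2 = 0.3173/1.12 = 0.2833 mA.
(Check via current divider: I_total = 0.3834 mA; share G_k/ΣG = 0.7389 → same result.)

I ≈ 0.283 mA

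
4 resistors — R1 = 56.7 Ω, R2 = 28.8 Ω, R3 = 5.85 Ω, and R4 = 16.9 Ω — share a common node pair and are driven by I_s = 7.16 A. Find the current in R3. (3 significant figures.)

Total conductance ΣG = 1/56.7 + 1/28.8 + 1/5.85 + 1/16.9 = 0.2825 (units of 1/Ω).
Current divider: I(R3) = I_s · G_k/ΣG = 7.16 × (0.1709/0.2825) = 7.16 × 0.6052 = 4.333 A.

I ≈ 4.33 A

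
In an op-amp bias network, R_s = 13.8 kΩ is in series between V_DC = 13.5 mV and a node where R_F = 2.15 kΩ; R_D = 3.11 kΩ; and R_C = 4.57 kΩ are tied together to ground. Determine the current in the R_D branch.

Equivalent of the parallel group: R_p = 0.9946 kΩ.
V_A by voltage divider: V_A = 13.5 × 0.9946/(13.8 + 0.9946) = 0.9075 mV.
I(R_D) = V_A / R_D = 0.9075/3.11 = 0.2918 µA.

I ≈ 0.292 µA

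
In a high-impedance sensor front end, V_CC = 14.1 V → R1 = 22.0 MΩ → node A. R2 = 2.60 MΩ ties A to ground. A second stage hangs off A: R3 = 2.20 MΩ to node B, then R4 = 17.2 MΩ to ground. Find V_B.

V_B ≈ 1.18 V

Node A sees R2 in parallel with the series input of stage 2, R3 + R4 = 19.40 MΩ.
R2 ‖ (R3+R4) = 2.293 MΩ.
First divider: V_A = V_CC · 2.293/(22.0 + 2.293) = 1.331 V.
Then the unloaded second divider: V_B = V_A × R4/(R3+R4) = 1.331 × 0.8866 = 1.180 V.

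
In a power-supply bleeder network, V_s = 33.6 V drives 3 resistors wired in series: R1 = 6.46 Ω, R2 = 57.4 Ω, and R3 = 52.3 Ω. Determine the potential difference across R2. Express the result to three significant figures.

V ≈ 16.6 V

ΣR = 6.46 + 57.4 + 52.3 = 116.2 Ω.
By the voltage-divider rule, V = 33.6 × 57.40/116.2 = 16.60 V.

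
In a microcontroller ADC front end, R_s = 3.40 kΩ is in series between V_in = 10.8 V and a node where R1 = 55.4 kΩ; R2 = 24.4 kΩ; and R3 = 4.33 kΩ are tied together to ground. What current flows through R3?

Equivalent of the parallel group: R_p = 3.449 kΩ.
V_A by voltage divider: V_A = 10.8 × 3.449/(3.40 + 3.449) = 5.438 V.
I(R3) = V_A / R3 = 5.438/4.33 = 1.256 mA.
(Check via current divider: I_total = 1.577 mA; share G_k/ΣG = 0.7964 → same result.)

I ≈ 1.26 mA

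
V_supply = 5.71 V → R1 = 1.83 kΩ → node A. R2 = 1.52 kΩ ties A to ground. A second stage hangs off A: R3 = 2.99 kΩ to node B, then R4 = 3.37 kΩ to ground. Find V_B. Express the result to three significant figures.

V_B ≈ 1.21 V

Looking into the second stage from A: R3 + R4 = 6.360 kΩ appears in parallel with R2.
Effective lower resistance at A: R2 ‖ 6.360 = 1.227 kΩ.
So V_A = 5.71 × 0.4013 = 2.292 V.
Then the unloaded second divider: V_B = V_A × R4/(R3+R4) = 2.292 × 0.5299 = 1.214 V.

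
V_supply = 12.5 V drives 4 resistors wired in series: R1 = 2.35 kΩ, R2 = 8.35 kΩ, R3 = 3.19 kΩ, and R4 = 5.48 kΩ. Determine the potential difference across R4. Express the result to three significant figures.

ΣR = 2.35 + 8.35 + 3.19 + 5.48 = 19.37 kΩ.
V = V_supply · R/ΣR = 12.5 × 0.2829 = 3.536 V.

V ≈ 3.54 V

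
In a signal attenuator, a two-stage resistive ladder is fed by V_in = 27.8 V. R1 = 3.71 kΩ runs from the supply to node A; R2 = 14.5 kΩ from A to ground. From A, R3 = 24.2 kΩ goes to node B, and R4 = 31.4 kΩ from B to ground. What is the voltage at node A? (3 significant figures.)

The second stage (R3 + R4 = 55.60 kΩ) loads node A in parallel with R2.
R2 ‖ (R3+R4) = 11.50 kΩ.
First divider: V_A = V_in · 11.50/(3.71 + 11.50) = 21.02 V.

V_A ≈ 21.0 V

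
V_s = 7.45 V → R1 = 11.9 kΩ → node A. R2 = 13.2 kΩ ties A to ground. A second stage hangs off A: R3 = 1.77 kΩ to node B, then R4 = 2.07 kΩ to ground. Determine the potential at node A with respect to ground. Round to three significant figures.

V_A ≈ 1.49 V

Node A sees R2 in parallel with the series input of stage 2, R3 + R4 = 3.840 kΩ.
R2 ‖ (R3+R4) = 2.975 kΩ.
First divider: V_A = V_s · 2.975/(11.9 + 2.975) = 1.490 V.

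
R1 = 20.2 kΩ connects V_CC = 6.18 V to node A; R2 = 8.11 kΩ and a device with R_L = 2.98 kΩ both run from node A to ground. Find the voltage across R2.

V_out ≈ 0.602 V

The load sits in parallel with R2, giving an effective lower resistance R2' = R2·R_L/(R2+R_L) = 2.179 kΩ.
Now apply the divider: V_out = 6.18 × 0.09738 = 0.6018 V.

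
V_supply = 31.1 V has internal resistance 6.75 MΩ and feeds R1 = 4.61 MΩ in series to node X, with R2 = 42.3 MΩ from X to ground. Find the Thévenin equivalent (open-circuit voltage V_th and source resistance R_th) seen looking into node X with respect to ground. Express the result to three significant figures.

V_th ≈ 24.5 V, R_th ≈ 8.96 MΩ

R1' = 6.75 + 4.61 = 11.36 MΩ (source resistance + R1).
With X open, the divider is unloaded: V_th = 31.1 × 42.3/53.66 = 24.52 V.
Looking into X with the source shorted: R_th = R1'·R2/(R1'+R2) = 11.36 × 42.3/53.66 = 8.955 MΩ.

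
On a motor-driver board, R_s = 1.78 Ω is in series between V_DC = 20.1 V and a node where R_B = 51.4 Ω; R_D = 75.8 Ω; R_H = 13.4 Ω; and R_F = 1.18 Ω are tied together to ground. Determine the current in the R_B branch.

Equivalent of the parallel group: R_p = 1.047 Ω.
Node voltage V_A = V_DC · R_p/(R_s + R_p) = 20.1 × 0.3704 = 7.446 V.
Branch current I = V_A/R_B = 7.446/51.4 = 0.1449 A.
(Equivalently: I_total = 7.109 A, then current-divider fraction G_k/ΣG = 0.02038.)

I ≈ 0.145 A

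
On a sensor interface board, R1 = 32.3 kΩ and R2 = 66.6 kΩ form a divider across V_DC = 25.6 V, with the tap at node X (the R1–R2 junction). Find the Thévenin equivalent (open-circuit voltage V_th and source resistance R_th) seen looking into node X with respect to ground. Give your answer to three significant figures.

V_th ≈ 17.2 V, R_th ≈ 21.8 kΩ

With X open, the divider is unloaded: V_th = 25.6 × 66.6/98.90 = 17.24 V.
Zeroing V_DC shorts the top of R1 to ground, so R_th = R1 ‖ R2 = 21.75 kΩ.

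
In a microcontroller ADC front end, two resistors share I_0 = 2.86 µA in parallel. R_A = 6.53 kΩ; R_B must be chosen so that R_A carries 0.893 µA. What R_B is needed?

Two-branch current divider: I_A = I_0 · R_B/(R_A + R_B).
0.893/2.86 = R_B/(R_A + R_B) → R_B = R_A · (0.3122)/(1 − 0.3122) = 6.53 × 0.4540 = 2.965 kΩ.

R_B ≈ 2.96 kΩ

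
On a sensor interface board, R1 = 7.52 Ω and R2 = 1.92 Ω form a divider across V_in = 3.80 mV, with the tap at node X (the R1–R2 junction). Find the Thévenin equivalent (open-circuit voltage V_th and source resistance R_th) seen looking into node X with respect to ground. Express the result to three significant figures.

V_th ≈ 0.773 mV, R_th ≈ 1.53 Ω

With X open, the divider is unloaded: V_th = 3.80 × 1.92/9.440 = 0.7729 mV.
Looking into X with the source shorted: R_th = R1·R2/(R1+R2) = 7.520 × 1.92/9.440 = 1.529 Ω.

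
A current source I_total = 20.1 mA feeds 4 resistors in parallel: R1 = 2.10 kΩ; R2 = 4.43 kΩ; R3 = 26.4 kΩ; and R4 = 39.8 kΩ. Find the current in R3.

I ≈ 0.995 mA

Total conductance ΣG = 1/2.10 + 1/4.43 + 1/26.4 + 1/39.8 = 0.7649 (units of 1/kΩ).
By the current-divider rule, I = I_total · G_k/ΣG = 20.1 × 0.04952 = 0.9953 mA.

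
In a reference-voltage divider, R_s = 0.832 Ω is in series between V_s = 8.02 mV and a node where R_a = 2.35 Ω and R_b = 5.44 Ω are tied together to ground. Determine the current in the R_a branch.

I ≈ 2.26 mA

Equivalent of the parallel group: R_p = 1.641 Ω.
V_A = 8.02 × 1.641/2.473 = 5.322 mV.
I(R_a) = V_A / R_a = 5.322/2.35 = 2.265 mA.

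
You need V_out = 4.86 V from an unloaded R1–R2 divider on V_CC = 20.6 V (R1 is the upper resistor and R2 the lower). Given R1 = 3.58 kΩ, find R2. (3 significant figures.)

R2 ≈ 1.11 kΩ

V_out/V_CC = R2/(R1+R2) = 0.2359.
So R2 = R1 · V_out/(V_CC − V_out) = 3.58 × 4.86/(20.6 − 4.86) = 3.58 × 0.3088 = 1.105 kΩ.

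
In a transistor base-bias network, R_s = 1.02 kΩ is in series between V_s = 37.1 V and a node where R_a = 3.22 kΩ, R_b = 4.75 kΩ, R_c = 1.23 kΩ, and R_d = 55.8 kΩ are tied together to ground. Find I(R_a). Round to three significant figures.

I ≈ 4.84 mA

Combine the parallel branches: R_p = (1/3.22 + 1/4.75 + 1/1.23 + 1/55.8)⁻¹ = 0.7396 kΩ.
V_A by voltage divider: V_A = 37.1 × 0.7396/(1.02 + 0.7396) = 15.59 V.
Branch current I = V_A/R_a = 15.59/3.22 = 4.843 mA.
(Equivalently: I_total = 21.08 mA, then current-divider fraction G_k/ΣG = 0.2297.)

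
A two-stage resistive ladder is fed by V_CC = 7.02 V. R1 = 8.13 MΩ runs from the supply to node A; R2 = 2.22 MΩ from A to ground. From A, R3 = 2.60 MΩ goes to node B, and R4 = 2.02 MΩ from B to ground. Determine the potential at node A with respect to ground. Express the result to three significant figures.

Node A sees R2 in parallel with the series input of stage 2, R3 + R4 = 4.620 MΩ.
Effective lower resistance at A: R2 ‖ 4.620 = 1.499 MΩ.
So V_A = 7.02 × 0.1557 = 1.093 V.

V_A ≈ 1.09 V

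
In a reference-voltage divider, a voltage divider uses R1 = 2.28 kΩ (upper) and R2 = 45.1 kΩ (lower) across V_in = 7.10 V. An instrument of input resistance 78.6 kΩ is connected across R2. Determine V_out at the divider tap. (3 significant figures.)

V_out ≈ 6.58 V

R2 ‖ R_L = (45.1 × 78.6)/(45.1 + 78.6) = 28.66 kΩ.
Voltage divider with the loaded lower leg: V_out = 7.10 × 28.66/(2.28 + 28.66) = 7.10 × 0.9263 = 6.577 V.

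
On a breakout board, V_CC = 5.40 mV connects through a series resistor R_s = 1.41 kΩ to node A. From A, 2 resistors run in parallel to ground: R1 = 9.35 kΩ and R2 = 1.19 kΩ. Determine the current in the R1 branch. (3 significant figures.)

Parallel bank: R_p = 1/(1/9.35 + 1/1.19) = 1.056 kΩ.
Node voltage V_A = V_CC · R_p/(R_s + R_p) = 5.40 × 0.4281 = 2.312 mV.
I(R1) = V_A / R1 = 2.312/9.35 = 0.2473 µA.
(Equivalently: I_total = 2.190 µA, then current-divider fraction G_k/ΣG = 0.1129.)

I ≈ 0.247 µA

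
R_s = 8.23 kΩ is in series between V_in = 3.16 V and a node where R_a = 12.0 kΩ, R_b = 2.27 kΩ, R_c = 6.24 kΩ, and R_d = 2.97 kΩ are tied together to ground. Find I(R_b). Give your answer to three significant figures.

I ≈ 0.148 mA

Parallel bank: R_p = 1/(1/12.0 + 1/2.27 + 1/6.24 + 1/2.97) = 0.9796 kΩ.
V_A = 3.16 × 0.9796/9.210 = 0.3361 V.
I(R_b) = V_A / R_b = 0.3361/2.27 = 0.1481 mA.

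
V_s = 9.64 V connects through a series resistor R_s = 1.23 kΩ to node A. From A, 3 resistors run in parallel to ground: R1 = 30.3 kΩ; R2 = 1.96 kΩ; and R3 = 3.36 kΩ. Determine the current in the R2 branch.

Equivalent of the parallel group: R_p = 1.189 kΩ.
Node voltage V_A = V_s · R_p/(R_s + R_p) = 9.64 × 0.4916 = 4.739 V.
Branch current I = V_A/R2 = 4.739/1.96 = 2.418 mA.
(Equivalently: I_total = 3.985 mA, then current-divider fraction G_k/ΣG = 0.6068.)

I ≈ 2.42 mA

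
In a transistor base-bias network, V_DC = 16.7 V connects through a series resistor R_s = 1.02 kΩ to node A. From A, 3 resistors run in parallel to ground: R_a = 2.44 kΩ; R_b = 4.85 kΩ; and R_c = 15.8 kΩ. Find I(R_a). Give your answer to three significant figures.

Equivalent of the parallel group: R_p = 1.472 kΩ.
V_A by voltage divider: V_A = 16.7 × 1.472/(1.02 + 1.472) = 9.865 V.
I(R_a) = V_A / R_a = 9.865/2.44 = 4.043 mA.

I ≈ 4.04 mA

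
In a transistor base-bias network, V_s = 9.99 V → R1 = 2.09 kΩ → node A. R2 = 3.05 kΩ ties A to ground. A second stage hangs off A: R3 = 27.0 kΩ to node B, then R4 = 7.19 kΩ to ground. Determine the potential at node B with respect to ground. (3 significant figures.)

Node A sees R2 in parallel with the series input of stage 2, R3 + R4 = 34.19 kΩ.
R2 ‖ (R3+R4) = 2.800 kΩ.
First divider: V_A = V_s · 2.800/(2.09 + 2.800) = 5.720 V.
Stage 2 is unloaded, so V_B = V_A · R4/(R3+R4) = 5.720 × 7.19/34.19 = 1.203 V.

V_B ≈ 1.20 V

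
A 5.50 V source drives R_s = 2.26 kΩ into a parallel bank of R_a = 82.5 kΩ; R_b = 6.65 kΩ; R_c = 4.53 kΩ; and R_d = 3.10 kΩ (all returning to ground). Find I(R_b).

I ≈ 0.319 mA

Equivalent of the parallel group: R_p = 1.417 kΩ.
V_A by voltage divider: V_A = 5.50 × 1.417/(2.26 + 1.417) = 2.119 V.
Branch current I = V_A/R_b = 2.119/6.65 = 0.3187 mA.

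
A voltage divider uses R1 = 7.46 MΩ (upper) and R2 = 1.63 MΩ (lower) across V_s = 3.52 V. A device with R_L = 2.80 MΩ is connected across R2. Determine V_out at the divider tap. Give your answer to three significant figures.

V_out ≈ 0.427 V

The load sits in parallel with R2, giving an effective lower resistance R2' = R2·R_L/(R2+R_L) = 1.030 MΩ.
Voltage divider with the loaded lower leg: V_out = 3.52 × 1.030/(7.46 + 1.030) = 3.52 × 0.1213 = 0.4271 V.
(Unloaded it would be 0.631 V; the load pulls it down.)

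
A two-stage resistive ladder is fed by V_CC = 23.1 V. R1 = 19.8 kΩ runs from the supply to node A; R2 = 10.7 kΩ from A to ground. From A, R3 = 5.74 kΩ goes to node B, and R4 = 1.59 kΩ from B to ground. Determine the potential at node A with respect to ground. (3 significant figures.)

V_A ≈ 4.16 V

The second stage (R3 + R4 = 7.330 kΩ) loads node A in parallel with R2.
Effective lower resistance at A: R2 ‖ 7.330 = 4.350 kΩ.
V_A = 23.1 × 4.350/(19.8 + 4.350) = 4.161 V.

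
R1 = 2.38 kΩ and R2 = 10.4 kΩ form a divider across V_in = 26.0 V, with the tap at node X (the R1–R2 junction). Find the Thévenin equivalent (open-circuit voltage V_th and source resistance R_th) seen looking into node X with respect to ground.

V_th ≈ 21.2 V, R_th ≈ 1.94 kΩ

V_th is the unloaded tap voltage: V_in · R2/(R1+R2) = 26.0 × 0.8138 = 21.16 V.
Zeroing V_in shorts the top of R1 to ground, so R_th = R1 ‖ R2 = 1.937 kΩ.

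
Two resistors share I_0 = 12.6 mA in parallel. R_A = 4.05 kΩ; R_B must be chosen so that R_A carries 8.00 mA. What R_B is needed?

R_B ≈ 7.04 kΩ

In a two-way split, I_A/I_0 = R_B/(R_A + R_B).
8.00/12.6 = R_B/(R_A + R_B) → R_B = R_A · (0.6349)/(1 − 0.6349) = 4.05 × 1.739 = 7.043 kΩ.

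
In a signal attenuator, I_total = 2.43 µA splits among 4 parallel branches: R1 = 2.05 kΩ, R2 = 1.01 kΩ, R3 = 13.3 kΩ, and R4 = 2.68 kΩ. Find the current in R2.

ΣG = 1/2.05 + 1/1.01 + 1/13.3 + 1/2.68 = 1.926.
By the current-divider rule, I = I_total · G_k/ΣG = 2.43 × 0.5140 = 1.249 µA.

I ≈ 1.25 µA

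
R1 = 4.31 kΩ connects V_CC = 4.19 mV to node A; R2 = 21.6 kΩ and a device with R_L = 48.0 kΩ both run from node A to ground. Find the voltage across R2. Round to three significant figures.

The load sits in parallel with R2, giving an effective lower resistance R2' = R2·R_L/(R2+R_L) = 14.90 kΩ.
Then V_out = V_CC · R2'/(R1 + R2') = 4.19 × 14.90/19.21 = 3.250 mV.

V_out ≈ 3.25 mV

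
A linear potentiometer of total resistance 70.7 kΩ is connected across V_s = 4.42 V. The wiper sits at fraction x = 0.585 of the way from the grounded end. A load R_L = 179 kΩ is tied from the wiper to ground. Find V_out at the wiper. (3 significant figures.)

Lower segment x·R_p = 41.36 kΩ; upper segment (1−x)·R_p = 29.34 kΩ.
Lower segment in parallel with the load: 41.36 ‖ 179 = 33.60 kΩ.
V_out = 4.42 × 33.60/(29.34 + 33.60) = 2.359 V.
(Unloaded: V_out = x·V_s = 2.59 V.)

V_out ≈ 2.36 V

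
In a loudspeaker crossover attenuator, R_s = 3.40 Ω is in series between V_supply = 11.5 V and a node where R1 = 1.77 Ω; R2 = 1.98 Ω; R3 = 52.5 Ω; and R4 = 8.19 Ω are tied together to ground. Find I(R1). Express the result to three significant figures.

Parallel bank: R_p = 1/(1/1.77 + 1/1.98 + 1/52.5 + 1/8.19) = 0.8256 Ω.
V_A = 11.5 × 0.8256/4.226 = 2.247 V.
I(R1) = V_A / R1 = 2.247/1.77 = 1.269 A.
(Equivalently: I_total = 2.721 A, then current-divider fraction G_k/ΣG = 0.4665.)

I ≈ 1.27 A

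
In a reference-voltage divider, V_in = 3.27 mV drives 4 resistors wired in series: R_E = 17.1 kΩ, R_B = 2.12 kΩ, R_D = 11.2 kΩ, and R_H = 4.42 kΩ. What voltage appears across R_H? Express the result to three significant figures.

V ≈ 0.415 mV

Series total: ΣR = 17.1 + 2.12 + 11.2 + 4.42 = 34.84 kΩ.
By the voltage-divider rule, V = 3.27 × 4.420/34.84 = 0.4149 mV.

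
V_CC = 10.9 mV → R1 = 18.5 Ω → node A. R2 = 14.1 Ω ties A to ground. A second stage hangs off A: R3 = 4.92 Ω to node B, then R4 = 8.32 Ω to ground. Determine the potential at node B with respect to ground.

V_B ≈ 1.85 mV

Looking into the second stage from A: R3 + R4 = 13.24 Ω appears in parallel with R2.
R2 ‖ (R3+R4) = 6.828 Ω.
V_A = 10.9 × 6.828/(18.5 + 6.828) = 2.939 mV.
Stage 2 is unloaded, so V_B = V_A · R4/(R3+R4) = 2.939 × 8.32/13.24 = 1.847 mV.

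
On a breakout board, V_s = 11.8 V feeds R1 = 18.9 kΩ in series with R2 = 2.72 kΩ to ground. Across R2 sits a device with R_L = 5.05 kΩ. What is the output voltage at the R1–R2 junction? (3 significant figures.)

First combine the lower leg with the load: R2 ‖ R_L = 1.768 kΩ.
Voltage divider with the loaded lower leg: V_out = 11.8 × 1.768/(18.9 + 1.768) = 11.8 × 0.08554 = 1.009 V.
(Unloaded it would be 1.48 V; the load pulls it down.)

V_out ≈ 1.01 V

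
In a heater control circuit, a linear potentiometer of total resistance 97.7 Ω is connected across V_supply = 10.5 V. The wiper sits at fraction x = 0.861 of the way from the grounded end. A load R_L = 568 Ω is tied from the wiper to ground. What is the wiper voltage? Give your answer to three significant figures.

V_out ≈ 8.86 V

Lower segment x·R_p = 84.12 Ω; upper segment (1−x)·R_p = 13.58 Ω.
(x·R_p) ‖ R_L = 73.27 Ω.
V_out = 10.5 × 73.27/(13.58 + 73.27) = 8.858 V.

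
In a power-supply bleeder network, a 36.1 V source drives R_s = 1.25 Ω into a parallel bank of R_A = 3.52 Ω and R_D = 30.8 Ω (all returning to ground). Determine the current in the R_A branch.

I ≈ 7.35 A

Equivalent of the parallel group: R_p = 3.159 Ω.
V_A = 36.1 × 3.159/4.409 = 25.87 V.
I(R_A) = V_A / R_A = 25.87/3.52 = 7.348 A.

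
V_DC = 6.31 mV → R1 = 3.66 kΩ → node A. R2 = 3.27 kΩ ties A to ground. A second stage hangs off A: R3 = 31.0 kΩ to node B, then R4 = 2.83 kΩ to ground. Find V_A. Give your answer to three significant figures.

V_A ≈ 2.83 mV

Node A sees R2 in parallel with the series input of stage 2, R3 + R4 = 33.83 kΩ.
Effective lower resistance at A: R2 ‖ 33.83 = 2.982 kΩ.
First divider: V_A = V_DC · 2.982/(3.66 + 2.982) = 2.833 mV.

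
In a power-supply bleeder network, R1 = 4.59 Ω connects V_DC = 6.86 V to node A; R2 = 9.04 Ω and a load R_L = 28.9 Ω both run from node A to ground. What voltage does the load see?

V_out ≈ 4.12 V

First combine the lower leg with the load: R2 ‖ R_L = 6.886 Ω.
Voltage divider with the loaded lower leg: V_out = 6.86 × 6.886/(4.59 + 6.886) = 6.86 × 0.6000 = 4.116 V.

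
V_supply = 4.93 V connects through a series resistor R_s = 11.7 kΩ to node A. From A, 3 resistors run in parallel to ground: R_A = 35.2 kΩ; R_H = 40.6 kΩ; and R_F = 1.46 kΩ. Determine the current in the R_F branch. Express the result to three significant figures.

I ≈ 0.350 mA

Parallel bank: R_p = 1/(1/35.2 + 1/40.6 + 1/1.46) = 1.355 kΩ.
Node voltage V_A = V_supply · R_p/(R_s + R_p) = 4.93 × 0.1038 = 0.5117 V.
Branch current I = V_A/R_F = 0.5117/1.46 = 0.3505 mA.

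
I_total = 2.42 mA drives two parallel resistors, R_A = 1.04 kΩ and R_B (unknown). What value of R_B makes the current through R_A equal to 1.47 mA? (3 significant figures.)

R_B ≈ 1.61 kΩ

Two-branch current divider: I_A = I_total · R_B/(R_A + R_B).
With f = 0.6074, R_B = R_A · f/(1−f) = 1.04 × 1.547 = 1.609 kΩ.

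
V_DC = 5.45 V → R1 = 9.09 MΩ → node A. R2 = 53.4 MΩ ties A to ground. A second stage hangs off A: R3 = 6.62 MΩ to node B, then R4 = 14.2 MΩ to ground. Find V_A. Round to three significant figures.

V_A ≈ 3.39 V

Node A sees R2 in parallel with the series input of stage 2, R3 + R4 = 20.82 MΩ.
R2 ‖ (R3+R4) = 14.98 MΩ.
First divider: V_A = V_DC · 14.98/(9.09 + 14.98) = 3.392 V.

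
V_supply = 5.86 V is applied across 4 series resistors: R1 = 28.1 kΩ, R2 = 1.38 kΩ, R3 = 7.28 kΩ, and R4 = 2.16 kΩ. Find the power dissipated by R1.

ΣR = 38.92 kΩ → I = 5.86/38.92 = 0.1506 mA.
P = I²R = 0.02267 × 28.1 = 0.6370 mW.

P ≈ 0.637 mW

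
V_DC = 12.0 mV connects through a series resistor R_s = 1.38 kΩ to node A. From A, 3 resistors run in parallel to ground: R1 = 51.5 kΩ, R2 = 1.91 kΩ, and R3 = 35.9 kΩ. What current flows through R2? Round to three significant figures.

I ≈ 3.51 µA

Combine the parallel branches: R_p = (1/51.5 + 1/1.91 + 1/35.9)⁻¹ = 1.752 kΩ.
V_A by voltage divider: V_A = 12.0 × 1.752/(1.38 + 1.752) = 6.712 mV.
I(R2) = V_A / R2 = 6.712/1.91 = 3.514 µA.
(Check via current divider: I_total = 3.832 µA; share G_k/ΣG = 0.9172 → same result.)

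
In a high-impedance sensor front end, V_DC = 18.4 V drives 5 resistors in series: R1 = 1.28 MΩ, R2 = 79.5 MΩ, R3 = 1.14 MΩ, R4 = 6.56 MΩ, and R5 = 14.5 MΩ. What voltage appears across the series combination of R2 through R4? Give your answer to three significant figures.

Total series resistance ΣR = 1.28 + 79.5 + 1.14 + 6.56 + 14.5 = 103.0 MΩ.
R_{R2..R4} = 79.5 + 1.14 + 6.56 = 87.20 MΩ.
V = V_DC · R/ΣR = 18.4 × 0.8468 = 15.58 V.

V ≈ 15.6 V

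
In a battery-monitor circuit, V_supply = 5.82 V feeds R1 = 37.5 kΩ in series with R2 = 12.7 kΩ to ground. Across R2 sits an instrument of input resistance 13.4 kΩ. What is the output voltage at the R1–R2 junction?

The load sits in parallel with R2, giving an effective lower resistance R2' = R2·R_L/(R2+R_L) = 6.520 kΩ.
Voltage divider with the loaded lower leg: V_out = 5.82 × 6.520/(37.5 + 6.520) = 5.82 × 0.1481 = 0.8621 V.
(Unloaded it would be 1.47 V; the load pulls it down.)

V_out ≈ 0.862 V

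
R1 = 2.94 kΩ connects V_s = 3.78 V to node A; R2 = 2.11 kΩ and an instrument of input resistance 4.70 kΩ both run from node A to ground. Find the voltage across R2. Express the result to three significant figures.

V_out ≈ 1.25 V

The load sits in parallel with R2, giving an effective lower resistance R2' = R2·R_L/(R2+R_L) = 1.456 kΩ.
Now apply the divider: V_out = 3.78 × 0.3312 = 1.252 V.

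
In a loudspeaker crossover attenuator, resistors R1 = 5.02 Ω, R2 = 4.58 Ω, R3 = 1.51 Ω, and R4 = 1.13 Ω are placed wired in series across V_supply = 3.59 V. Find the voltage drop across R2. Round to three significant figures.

V ≈ 1.34 V

Series total: ΣR = 5.02 + 4.58 + 1.51 + 1.13 = 12.24 Ω.
Voltage divider: V = V_supply · (4.580 / 12.24) = 3.59 × 0.3742 = 1.343 V.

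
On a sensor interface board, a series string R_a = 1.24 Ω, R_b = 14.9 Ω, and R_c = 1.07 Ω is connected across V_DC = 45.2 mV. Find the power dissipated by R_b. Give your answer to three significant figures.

P ≈ 103 µW

Series current I = V_DC/ΣR = 45.2/17.21 = 2.626 mA.
P = I²R = 6.898 × 14.9 = 102.8 µW.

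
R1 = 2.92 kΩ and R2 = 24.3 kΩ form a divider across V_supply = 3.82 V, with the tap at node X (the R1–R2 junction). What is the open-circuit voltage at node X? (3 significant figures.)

V_th is the unloaded tap voltage: V_supply · R2/(R1+R2) = 3.82 × 0.8927 = 3.410 V.

V_th ≈ 3.41 V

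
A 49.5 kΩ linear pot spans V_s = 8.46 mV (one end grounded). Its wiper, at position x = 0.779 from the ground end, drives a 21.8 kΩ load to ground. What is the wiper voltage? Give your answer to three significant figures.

Split the track: R_lower = x·R_p = 38.56 kΩ, R_upper = (1−x)·R_p = 10.94 kΩ.
(x·R_p) ‖ R_L = 13.93 kΩ.
Loaded-divider output: V_out = 8.46 × 0.5601 = 4.738 mV.

V_out ≈ 4.74 mV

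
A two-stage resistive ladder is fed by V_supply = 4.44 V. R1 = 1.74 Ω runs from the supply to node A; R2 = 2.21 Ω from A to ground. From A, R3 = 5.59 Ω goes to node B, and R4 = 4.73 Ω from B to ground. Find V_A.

V_A ≈ 2.27 V

Looking into the second stage from A: R3 + R4 = 10.32 Ω appears in parallel with R2.
R2 ‖ (R3+R4) = 1.820 Ω.
So V_A = 4.44 × 0.5113 = 2.270 V.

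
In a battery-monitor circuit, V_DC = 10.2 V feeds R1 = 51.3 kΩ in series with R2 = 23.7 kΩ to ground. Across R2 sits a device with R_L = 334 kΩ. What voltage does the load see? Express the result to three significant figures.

V_out ≈ 3.07 V

First combine the lower leg with the load: R2 ‖ R_L = 22.13 kΩ.
Voltage divider with the loaded lower leg: V_out = 10.2 × 22.13/(51.3 + 22.13) = 10.2 × 0.3014 = 3.074 V.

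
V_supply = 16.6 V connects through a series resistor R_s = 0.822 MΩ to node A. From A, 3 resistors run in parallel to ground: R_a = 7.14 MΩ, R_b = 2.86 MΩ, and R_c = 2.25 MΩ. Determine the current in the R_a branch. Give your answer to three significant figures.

I ≈ 1.32 µA

Combine the parallel branches: R_p = (1/7.14 + 1/2.86 + 1/2.25)⁻¹ = 1.070 MΩ.
V_A = 16.6 × 1.070/1.892 = 9.390 V.
I(R_a) = V_A / R_a = 9.390/7.14 = 1.315 µA.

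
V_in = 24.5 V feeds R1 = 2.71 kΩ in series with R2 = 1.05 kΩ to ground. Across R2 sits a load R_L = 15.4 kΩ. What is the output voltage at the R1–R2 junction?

V_out ≈ 6.52 V

The load sits in parallel with R2, giving an effective lower resistance R2' = R2·R_L/(R2+R_L) = 0.9830 kΩ.
Then V_out = V_in · R2'/(R1 + R2') = 24.5 × 0.9830/3.693 = 6.521 V.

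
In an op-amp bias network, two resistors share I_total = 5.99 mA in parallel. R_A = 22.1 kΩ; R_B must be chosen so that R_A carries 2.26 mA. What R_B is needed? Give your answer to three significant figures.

In a two-way split, I_A/I_total = R_B/(R_A + R_B).
With f = 0.3773, R_B = R_A · f/(1−f) = 22.1 × 0.6059 = 13.39 kΩ.

R_B ≈ 13.4 kΩ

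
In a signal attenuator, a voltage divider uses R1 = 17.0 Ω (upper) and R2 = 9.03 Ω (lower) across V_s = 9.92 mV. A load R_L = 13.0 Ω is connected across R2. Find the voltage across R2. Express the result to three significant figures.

V_out ≈ 2.37 mV

R2 ‖ R_L = (9.03 × 13.0)/(9.03 + 13.0) = 5.329 Ω.
Voltage divider with the loaded lower leg: V_out = 9.92 × 5.329/(17.0 + 5.329) = 9.92 × 0.2386 = 2.367 mV.
(Unloaded it would be 3.44 mV; the load pulls it down.)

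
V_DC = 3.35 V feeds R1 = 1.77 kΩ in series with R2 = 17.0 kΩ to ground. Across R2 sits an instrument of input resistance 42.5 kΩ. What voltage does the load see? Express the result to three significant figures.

V_out ≈ 2.92 V

R2 ‖ R_L = (17.0 × 42.5)/(17.0 + 42.5) = 12.14 kΩ.
Then V_out = V_DC · R2'/(R1 + R2') = 3.35 × 12.14/13.91 = 2.924 V.
(Unloaded it would be 3.03 V; the load pulls it down.)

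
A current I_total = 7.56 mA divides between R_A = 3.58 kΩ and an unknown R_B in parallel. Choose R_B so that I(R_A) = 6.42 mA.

In a two-way split, I_A/I_total = R_B/(R_A + R_B).
With f = 0.8492, R_B = R_A · f/(1−f) = 3.58 × 5.632 = 20.16 kΩ.

R_B ≈ 20.2 kΩ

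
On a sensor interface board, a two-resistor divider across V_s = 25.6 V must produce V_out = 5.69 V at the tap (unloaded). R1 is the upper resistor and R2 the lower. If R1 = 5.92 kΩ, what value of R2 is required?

The divider ratio is R2/(R1+R2) = 5.69/25.6 = 0.2223.
So R2 = R1 · V_out/(V_s − V_out) = 5.92 × 5.69/(25.6 − 5.69) = 5.92 × 0.2858 = 1.692 kΩ.

R2 ≈ 1.69 kΩ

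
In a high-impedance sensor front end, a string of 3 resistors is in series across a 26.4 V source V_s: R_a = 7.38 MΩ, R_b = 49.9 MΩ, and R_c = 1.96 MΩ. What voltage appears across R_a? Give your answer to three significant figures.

Series total: ΣR = 7.38 + 49.9 + 1.96 = 59.24 MΩ.
V = V_s · R/ΣR = 26.4 × 0.1246 = 3.289 V.

V ≈ 3.29 V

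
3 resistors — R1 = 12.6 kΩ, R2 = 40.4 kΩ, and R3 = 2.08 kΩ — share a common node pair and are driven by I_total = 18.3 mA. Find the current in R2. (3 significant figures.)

I ≈ 0.774 mA

Conductances: ΣG = 1/12.6 + 1/40.4 + 1/2.08 = 0.5849 (1/kΩ).
By the current-divider rule, I = I_total · G_k/ΣG = 18.3 × 0.04232 = 0.7745 mA.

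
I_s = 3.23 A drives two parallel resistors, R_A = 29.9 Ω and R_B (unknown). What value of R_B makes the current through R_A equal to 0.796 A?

Two-branch current divider: I_A = I_s · R_B/(R_A + R_B).
With f = 0.2464, R_B = R_A · f/(1−f) = 29.9 × 0.3270 = 9.778 Ω.

R_B ≈ 9.78 Ω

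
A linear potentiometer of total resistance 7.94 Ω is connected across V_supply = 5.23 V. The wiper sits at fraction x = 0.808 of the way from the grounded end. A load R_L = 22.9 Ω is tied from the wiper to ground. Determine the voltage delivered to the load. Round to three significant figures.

V_out ≈ 4.01 V

Split the track: R_lower = x·R_p = 6.416 Ω, R_upper = (1−x)·R_p = 1.524 Ω.
Lower segment in parallel with the load: 6.416 ‖ 22.9 = 5.012 Ω.
Then V_out = V_supply · 5.012/(1.524 + 5.012) = 4.010 V.
(Unloaded: V_out = x·V_supply = 4.23 V.)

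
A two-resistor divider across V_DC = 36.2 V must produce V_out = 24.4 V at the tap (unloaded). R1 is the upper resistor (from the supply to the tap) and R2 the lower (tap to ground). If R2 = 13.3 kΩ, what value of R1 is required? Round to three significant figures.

R1 ≈ 6.43 kΩ

V_out/V_DC = R2/(R1+R2) = 0.6740.
R1 = R2·(1/k − 1) = 13.3 × 0.4836 = 6.432 kΩ.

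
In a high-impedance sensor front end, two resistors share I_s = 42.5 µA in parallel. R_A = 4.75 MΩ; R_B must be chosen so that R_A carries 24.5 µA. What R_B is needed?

R_B ≈ 6.47 MΩ

Two-branch current divider: I_A = I_s · R_B/(R_A + R_B).
24.5/42.5 = R_B/(R_A + R_B) → R_B = R_A · (0.5765)/(1 − 0.5765) = 4.75 × 1.361 = 6.465 MΩ.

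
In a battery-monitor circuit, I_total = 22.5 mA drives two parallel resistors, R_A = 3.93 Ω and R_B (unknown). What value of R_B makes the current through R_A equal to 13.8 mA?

Two-branch current divider: I_A = I_total · R_B/(R_A + R_B).
13.8/22.5 = R_B/(R_A + R_B) → R_B = R_A · (0.6133)/(1 − 0.6133) = 3.93 × 1.586 = 6.234 Ω.

R_B ≈ 6.23 Ω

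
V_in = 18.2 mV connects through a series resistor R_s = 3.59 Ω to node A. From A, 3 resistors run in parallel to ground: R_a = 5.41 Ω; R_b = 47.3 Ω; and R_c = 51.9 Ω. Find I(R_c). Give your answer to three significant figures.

Equivalent of the parallel group: R_p = 4.439 Ω.
V_A by voltage divider: V_A = 18.2 × 4.439/(3.59 + 4.439) = 10.06 mV.
I(R_c) = V_A / R_c = 10.06/51.9 = 0.1939 mA.

I ≈ 0.194 mA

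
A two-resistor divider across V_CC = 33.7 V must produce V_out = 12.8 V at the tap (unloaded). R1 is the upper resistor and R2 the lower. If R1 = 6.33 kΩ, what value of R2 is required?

Required fraction k = V_out/V_CC = 0.3798.
R2 = R1 · 0.3798/(1 − 0.3798) = 3.877 kΩ.

R2 ≈ 3.88 kΩ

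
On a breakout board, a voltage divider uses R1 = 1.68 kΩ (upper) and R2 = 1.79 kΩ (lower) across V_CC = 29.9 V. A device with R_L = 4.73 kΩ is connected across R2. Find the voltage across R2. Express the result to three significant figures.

R2 ‖ R_L = (1.79 × 4.73)/(1.79 + 4.73) = 1.299 kΩ.
Now apply the divider: V_out = 29.9 × 0.4360 = 13.04 V.
(Unloaded it would be 15.4 V; the load pulls it down.)

V_out ≈ 13.0 V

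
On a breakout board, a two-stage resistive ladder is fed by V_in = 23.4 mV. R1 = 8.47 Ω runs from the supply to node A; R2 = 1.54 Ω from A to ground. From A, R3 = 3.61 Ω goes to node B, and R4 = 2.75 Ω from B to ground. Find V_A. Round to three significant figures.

V_A ≈ 2.99 mV

Node A sees R2 in parallel with the series input of stage 2, R3 + R4 = 6.360 Ω.
R2 ‖ (R3+R4) = 1.240 Ω.
V_A = 23.4 × 1.240/(8.47 + 1.240) = 2.988 mV.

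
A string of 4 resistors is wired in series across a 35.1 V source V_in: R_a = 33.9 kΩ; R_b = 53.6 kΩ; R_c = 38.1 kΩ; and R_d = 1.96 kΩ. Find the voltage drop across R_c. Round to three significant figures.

V ≈ 10.5 V

Total series resistance ΣR = 33.9 + 53.6 + 38.1 + 1.96 = 127.6 kΩ.
By the voltage-divider rule, V = 35.1 × 38.10/127.6 = 10.48 V.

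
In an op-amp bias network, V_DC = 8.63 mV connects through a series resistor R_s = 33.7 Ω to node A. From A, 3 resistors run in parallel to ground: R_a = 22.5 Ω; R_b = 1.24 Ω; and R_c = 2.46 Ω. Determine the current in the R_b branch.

Equivalent of the parallel group: R_p = 0.7953 Ω.
V_A = 8.63 × 0.7953/34.50 = 0.1990 mV.
Branch current I = V_A/R_b = 0.1990/1.24 = 0.1605 mA.

I ≈ 0.160 mA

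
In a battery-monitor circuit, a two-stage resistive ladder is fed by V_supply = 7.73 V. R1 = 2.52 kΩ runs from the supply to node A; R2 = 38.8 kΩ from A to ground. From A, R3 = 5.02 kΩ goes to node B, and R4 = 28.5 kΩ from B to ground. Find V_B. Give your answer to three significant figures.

V_B ≈ 5.76 V

Looking into the second stage from A: R3 + R4 = 33.52 kΩ appears in parallel with R2.
Effective lower resistance at A: R2 ‖ 33.52 = 17.98 kΩ.
V_A = 7.73 × 17.98/(2.52 + 17.98) = 6.780 V.
V_B = V_A × 0.8502 = 5.765 V.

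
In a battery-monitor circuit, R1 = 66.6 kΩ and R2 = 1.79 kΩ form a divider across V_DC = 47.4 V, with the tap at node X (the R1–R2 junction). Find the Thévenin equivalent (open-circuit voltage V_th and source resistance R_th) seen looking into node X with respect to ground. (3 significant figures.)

V_th ≈ 1.24 V, R_th ≈ 1.74 kΩ

V_th is the unloaded tap voltage: V_DC · R2/(R1+R2) = 47.4 × 0.02617 = 1.241 V.
With V_DC suppressed (replaced by a short), R_th = R1 ‖ R2 = (66.60 × 1.79)/(66.60 + 1.79) = 1.743 kΩ.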